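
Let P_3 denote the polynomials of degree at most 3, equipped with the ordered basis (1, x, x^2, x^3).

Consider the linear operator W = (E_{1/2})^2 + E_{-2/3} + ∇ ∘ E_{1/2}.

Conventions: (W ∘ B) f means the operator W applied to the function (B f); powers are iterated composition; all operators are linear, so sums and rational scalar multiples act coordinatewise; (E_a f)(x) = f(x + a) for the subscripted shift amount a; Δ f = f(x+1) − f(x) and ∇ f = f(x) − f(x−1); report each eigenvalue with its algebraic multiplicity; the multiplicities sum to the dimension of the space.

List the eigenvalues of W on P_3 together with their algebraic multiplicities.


λ = 2 (multiplicity 4)

image of 1: 2
image of x: 2x + 4/3
image of x^2: 2x^2 + (8/3)x + 13/9
image of x^3: 2x^3 + 4x^2 + (13/3)x + 103/108
the matrix is upper triangular; its diagonal is (2, 2, 2, 2)
for a triangular matrix the eigenvalues are the diagonal entries, with algebraic multiplicity their repetition count


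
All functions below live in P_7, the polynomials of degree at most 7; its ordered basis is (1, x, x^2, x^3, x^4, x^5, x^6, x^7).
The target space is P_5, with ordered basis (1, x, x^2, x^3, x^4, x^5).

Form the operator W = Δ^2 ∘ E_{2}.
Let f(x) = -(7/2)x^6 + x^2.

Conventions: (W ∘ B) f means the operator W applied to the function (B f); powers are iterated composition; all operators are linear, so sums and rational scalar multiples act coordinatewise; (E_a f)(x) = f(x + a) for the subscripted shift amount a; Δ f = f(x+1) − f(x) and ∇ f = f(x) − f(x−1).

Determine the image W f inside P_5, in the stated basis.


E_{2} f = -(7/2)x^6 - 42x^5 - 210x^4 - 560x^3 - 839x^2 - 668x - 220
Δ E_{2} f = -21x^5 - (525/2)x^4 - 1330x^3 - (6825/2)x^2 - 4429x - 4645/2
Δ Δ E_{2} f = -105x^4 - 1260x^3 - 5775x^2 - 11970x - 9455

the image equals g(x) = -105x^4 - 1260x^3 - 5775x^2 - 11970x - 9455


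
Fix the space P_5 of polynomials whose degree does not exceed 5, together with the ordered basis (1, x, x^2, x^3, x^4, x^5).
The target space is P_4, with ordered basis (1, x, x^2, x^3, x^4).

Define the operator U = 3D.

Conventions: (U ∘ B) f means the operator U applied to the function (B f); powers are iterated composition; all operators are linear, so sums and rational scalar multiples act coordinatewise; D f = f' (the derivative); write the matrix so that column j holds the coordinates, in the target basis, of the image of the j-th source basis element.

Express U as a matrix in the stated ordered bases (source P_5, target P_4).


image of 1: 0
image of x: 3
image of x^2: 6x
image of x^3: 9x^2
image of x^4: 12x^3
image of x^5: 15x^4
each image's coordinates form column j of the matrix

the matrix is [[0, 3, 0, 0, 0, 0]; [0, 0, 6, 0, 0, 0]; [0, 0, 0, 9, 0, 0]; [0, 0, 0, 0, 12, 0]; [0, 0, 0, 0, 0, 15]] (rows listed top to bottom)


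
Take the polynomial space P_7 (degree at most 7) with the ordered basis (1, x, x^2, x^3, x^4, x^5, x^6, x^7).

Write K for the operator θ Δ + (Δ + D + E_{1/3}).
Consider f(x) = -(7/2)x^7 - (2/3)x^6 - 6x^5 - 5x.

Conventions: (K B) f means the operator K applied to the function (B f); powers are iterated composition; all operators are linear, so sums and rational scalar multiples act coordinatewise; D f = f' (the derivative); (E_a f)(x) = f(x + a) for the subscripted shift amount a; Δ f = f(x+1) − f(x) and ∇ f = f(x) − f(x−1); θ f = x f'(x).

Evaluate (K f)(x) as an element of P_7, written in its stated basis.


the image equals g(x) = -(7/2)x^7 - (1229/6)x^6 - (969/2)x^5 - (23170/27)x^4 - (128305/162)x^3 - (11695/27)x^2 - (178489/1458)x - 47809/2187

Δ f = -(49/2)x^6 - (155/2)x^5 - (325/2)x^4 - (1175/6)x^3 - (287/2)x^2 - (117/2)x - 91/6
θ Δ f = -147x^6 - (775/2)x^5 - 650x^4 - (1175/2)x^3 - 287x^2 - (117/2)x
Δ f = -(49/2)x^6 - (155/2)x^5 - (325/2)x^4 - (1175/6)x^3 - (287/2)x^2 - (117/2)x - 91/6
D f = -(49/2)x^6 - 4x^5 - 30x^4 - 5
E_{1/3} f = -(7/2)x^7 - (53/6)x^6 - (31/2)x^5 - (845/54)x^4 - (1405/162)x^3 - (143/54)x^2 - (7903/1458)x - 7409/4374
(Δ + D + E_{1/3}) f = -(7/2)x^7 - (347/6)x^6 - 97x^5 - (5620/27)x^4 - (16565/81)x^3 - (3946/27)x^2 - (46598/729)x - 47809/2187
(θ Δ + (Δ + D + E_{1/3})) f = -(7/2)x^7 - (1229/6)x^6 - (969/2)x^5 - (23170/27)x^4 - (128305/162)x^3 - (11695/27)x^2 - (178489/1458)x - 47809/2187


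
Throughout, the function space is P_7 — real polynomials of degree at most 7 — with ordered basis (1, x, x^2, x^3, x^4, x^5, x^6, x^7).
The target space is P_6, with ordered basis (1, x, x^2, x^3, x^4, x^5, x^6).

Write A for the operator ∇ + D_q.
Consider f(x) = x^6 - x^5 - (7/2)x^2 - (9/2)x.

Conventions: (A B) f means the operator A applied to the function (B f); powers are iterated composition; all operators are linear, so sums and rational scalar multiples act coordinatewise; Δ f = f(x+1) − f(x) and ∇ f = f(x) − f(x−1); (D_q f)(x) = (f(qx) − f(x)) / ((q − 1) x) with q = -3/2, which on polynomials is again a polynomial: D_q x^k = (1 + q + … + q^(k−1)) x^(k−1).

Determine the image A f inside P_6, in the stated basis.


∇ f = 6x^5 - 20x^4 + 30x^3 - 25x^2 + 4x - 3
D_q f = -(133/32)x^5 - (55/16)x^4 + (7/4)x - 9/2
(∇ + D_q) f = (59/32)x^5 - (375/16)x^4 + 30x^3 - 25x^2 + (23/4)x - 15/2

the result is g(x) = (59/32)x^5 - (375/16)x^4 + 30x^3 - 25x^2 + (23/4)x - 15/2


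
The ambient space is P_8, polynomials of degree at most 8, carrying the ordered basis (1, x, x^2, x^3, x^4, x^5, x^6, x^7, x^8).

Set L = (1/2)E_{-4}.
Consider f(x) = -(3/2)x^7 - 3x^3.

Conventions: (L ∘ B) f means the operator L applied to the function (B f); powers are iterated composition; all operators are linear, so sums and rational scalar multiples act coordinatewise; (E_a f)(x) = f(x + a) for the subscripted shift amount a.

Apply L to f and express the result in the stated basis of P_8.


E_{-4} f = -(3/2)x^7 + 42x^6 - 504x^5 + 3360x^4 - 13443x^3 + 32292x^2 - 43152x + 24768
((1/2)E_{-4}) f = -(3/4)x^7 + 21x^6 - 252x^5 + 1680x^4 - (13443/2)x^3 + 16146x^2 - 21576x + 12384

the image equals g(x) = -(3/4)x^7 + 21x^6 - 252x^5 + 1680x^4 - (13443/2)x^3 + 16146x^2 - 21576x + 12384


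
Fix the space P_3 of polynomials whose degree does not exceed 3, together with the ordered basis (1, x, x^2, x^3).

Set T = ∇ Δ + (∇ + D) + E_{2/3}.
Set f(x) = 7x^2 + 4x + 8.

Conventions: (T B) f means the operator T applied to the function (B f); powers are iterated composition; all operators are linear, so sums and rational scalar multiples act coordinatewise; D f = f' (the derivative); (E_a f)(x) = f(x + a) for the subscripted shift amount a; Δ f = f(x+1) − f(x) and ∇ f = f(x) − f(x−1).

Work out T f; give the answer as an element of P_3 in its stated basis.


the image equals g(x) = 7x^2 + (124/3)x + 259/9

Δ f = 14x + 11
∇ Δ f = 14
∇ f = 14x - 3
D f = 14x + 4
(∇ + D) f = 28x + 1
E_{2/3} f = 7x^2 + (40/3)x + 124/9
(∇ Δ + (∇ + D) + E_{2/3}) f = 7x^2 + (124/3)x + 259/9


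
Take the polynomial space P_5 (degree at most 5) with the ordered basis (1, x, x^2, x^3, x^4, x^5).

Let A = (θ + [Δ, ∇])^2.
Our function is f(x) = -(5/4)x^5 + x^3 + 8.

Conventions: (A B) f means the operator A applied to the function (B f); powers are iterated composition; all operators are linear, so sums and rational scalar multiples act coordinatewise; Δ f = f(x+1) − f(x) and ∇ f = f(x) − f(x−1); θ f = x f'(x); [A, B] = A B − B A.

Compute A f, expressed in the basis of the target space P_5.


θ f = -(25/4)x^5 + 3x^3
∇ f = -(25/4)x^4 + (25/2)x^3 - (19/2)x^2 + (13/4)x - 1/4
Δ ∇ f = -25x^3 - (13/2)x
Δ f = -(25/4)x^4 - (25/2)x^3 - (19/2)x^2 - (13/4)x - 1/4
∇ Δ f = -25x^3 - (13/2)x
[Δ, ∇] f = 0
(θ + [Δ, ∇]) f = -(25/4)x^5 + 3x^3
θ (θ + [Δ, ∇]) f = -(125/4)x^5 + 9x^3
∇ (θ + [Δ, ∇]) f = -(125/4)x^4 + (125/2)x^3 - (107/2)x^2 + (89/4)x - 13/4
Δ ∇ (θ + [Δ, ∇]) f = -125x^3 - (89/2)x
Δ (θ + [Δ, ∇]) f = -(125/4)x^4 - (125/2)x^3 - (107/2)x^2 - (89/4)x - 13/4
∇ Δ (θ + [Δ, ∇]) f = -125x^3 - (89/2)x
[Δ, ∇] (θ + [Δ, ∇]) f = 0
(θ + [Δ, ∇]) (θ + [Δ, ∇]) f = -(125/4)x^5 + 9x^3

the result is g(x) = -(125/4)x^5 + 9x^3


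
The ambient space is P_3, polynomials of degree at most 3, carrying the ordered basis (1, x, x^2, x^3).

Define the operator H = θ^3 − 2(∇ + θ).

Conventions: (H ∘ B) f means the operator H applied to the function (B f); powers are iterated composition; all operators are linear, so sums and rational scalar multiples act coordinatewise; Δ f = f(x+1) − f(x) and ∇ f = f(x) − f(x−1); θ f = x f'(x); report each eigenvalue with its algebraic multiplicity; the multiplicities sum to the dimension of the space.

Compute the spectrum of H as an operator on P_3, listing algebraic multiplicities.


λ = -1 (multiplicity 1), λ = 0 (multiplicity 1), λ = 4 (multiplicity 1), λ = 21 (multiplicity 1)

image of 1: 0
image of x: -x - 2
image of x^2: 4x^2 - 4x + 2
image of x^3: 21x^3 - 6x^2 + 6x - 2
the matrix is upper triangular; its diagonal is (0, -1, 4, 21)
for a triangular matrix the eigenvalues are the diagonal entries, with algebraic multiplicity their repetition count


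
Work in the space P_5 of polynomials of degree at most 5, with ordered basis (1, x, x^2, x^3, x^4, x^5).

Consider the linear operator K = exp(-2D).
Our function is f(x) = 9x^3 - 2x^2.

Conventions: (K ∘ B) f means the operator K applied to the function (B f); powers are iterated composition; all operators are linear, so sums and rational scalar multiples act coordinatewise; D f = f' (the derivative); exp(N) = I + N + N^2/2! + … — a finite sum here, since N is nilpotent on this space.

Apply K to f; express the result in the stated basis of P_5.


the result is g(x) = 9x^3 - 56x^2 + 116x - 80

order-1 term: -54x^2 + 8x
order-2 term: 108x - 8
order-3 term: -72
the series for exp(-2D) f terminates at order 3
exp(-2D) f = 9x^3 - 56x^2 + 116x - 80


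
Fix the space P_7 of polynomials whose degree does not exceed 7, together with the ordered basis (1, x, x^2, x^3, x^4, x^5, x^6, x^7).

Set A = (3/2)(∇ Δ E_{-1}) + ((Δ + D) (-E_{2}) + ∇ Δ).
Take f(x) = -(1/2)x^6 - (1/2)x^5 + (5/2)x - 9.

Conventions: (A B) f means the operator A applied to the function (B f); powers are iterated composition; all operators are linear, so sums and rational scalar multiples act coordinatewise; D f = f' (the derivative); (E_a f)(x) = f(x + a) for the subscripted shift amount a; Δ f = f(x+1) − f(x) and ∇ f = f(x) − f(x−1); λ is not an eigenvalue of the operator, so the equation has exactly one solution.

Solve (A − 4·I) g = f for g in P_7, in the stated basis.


the result is g(x) = (1/8)x^6 - (1/4)x^5 - (5/4)x^4 - 20x^3 + (445/16)x^2 + (667/16)x + 5565/32

write g with unknown coordinates in the stated basis and equate coefficients in (A − 4·I) g = f
solving from the highest basis element down gives g = (1/8)x^6 - (1/4)x^5 - (5/4)x^4 - 20x^3 + (445/16)x^2 + (667/16)x + 5565/32
check: A g = -(3/2)x^5 - 5x^4 - 80x^3 + (445/4)x^2 + (677/4)x + 5493/8
so A g − 4·g = -(1/2)x^6 - (1/2)x^5 + (5/2)x - 9 = f ✓


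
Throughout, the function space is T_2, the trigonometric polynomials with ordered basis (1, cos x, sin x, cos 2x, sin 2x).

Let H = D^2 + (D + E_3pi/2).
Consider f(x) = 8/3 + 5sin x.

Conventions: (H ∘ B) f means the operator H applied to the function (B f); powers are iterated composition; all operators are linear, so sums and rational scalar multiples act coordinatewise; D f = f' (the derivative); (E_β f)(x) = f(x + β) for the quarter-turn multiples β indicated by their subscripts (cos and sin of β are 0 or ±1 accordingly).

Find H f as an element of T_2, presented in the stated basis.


the image equals g(x) = 8/3 - 5sin x

D f = 5cos x
D D f = -5sin x
D f = 5cos x
E_3pi/2 f = 8/3 - 5cos x
(D + E_3pi/2) f = 8/3
(D^2 + (D + E_3pi/2)) f = 8/3 - 5sin x


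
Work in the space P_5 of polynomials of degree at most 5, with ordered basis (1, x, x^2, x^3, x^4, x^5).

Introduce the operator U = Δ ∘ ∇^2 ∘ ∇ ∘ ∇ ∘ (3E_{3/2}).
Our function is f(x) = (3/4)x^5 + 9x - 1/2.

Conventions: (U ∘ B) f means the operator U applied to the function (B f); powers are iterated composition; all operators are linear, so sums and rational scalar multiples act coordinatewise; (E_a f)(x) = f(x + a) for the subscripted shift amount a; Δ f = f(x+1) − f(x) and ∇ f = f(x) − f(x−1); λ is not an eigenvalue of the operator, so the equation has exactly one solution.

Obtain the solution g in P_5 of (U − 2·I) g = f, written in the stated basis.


the image equals g(x) = -(3/8)x^5 - (9/2)x - 269/4

write g with unknown coordinates in the stated basis and equate coefficients in (U − 2·I) g = f
solving from the highest basis element down gives g = -(3/8)x^5 - (9/2)x - 269/4
check: U g = -135
so U g − 2·g = (3/4)x^5 + 9x - 1/2 = f ✓


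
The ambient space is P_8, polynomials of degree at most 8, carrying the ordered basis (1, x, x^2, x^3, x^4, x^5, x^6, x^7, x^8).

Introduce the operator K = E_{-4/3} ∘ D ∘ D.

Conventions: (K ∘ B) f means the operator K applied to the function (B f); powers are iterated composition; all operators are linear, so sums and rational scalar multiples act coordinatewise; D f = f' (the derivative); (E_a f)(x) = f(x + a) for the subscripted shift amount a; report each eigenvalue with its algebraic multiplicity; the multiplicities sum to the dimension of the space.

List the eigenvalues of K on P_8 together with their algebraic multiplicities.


image of 1: 0
image of x: 0
image of x^2: 2
image of x^3: 6x - 8
image of x^4: 12x^2 - 32x + 64/3
image of x^5: 20x^3 - 80x^2 + (320/3)x - 1280/27
image of x^6: 30x^4 - 160x^3 + 320x^2 - (2560/9)x + 2560/27
image of x^7: 42x^5 - 280x^4 + (2240/3)x^3 - (8960/9)x^2 + (17920/27)x - 14336/81
image of x^8: 56x^6 - 448x^5 + (4480/3)x^4 - (71680/27)x^3 + (71680/27)x^2 - (114688/81)x + 229376/729
the matrix is upper triangular; its diagonal is (0, 0, 0, 0, 0, 0, 0, 0, 0)
for a triangular matrix the eigenvalues are the diagonal entries, with algebraic multiplicity their repetition count

λ = 0 (multiplicity 9)


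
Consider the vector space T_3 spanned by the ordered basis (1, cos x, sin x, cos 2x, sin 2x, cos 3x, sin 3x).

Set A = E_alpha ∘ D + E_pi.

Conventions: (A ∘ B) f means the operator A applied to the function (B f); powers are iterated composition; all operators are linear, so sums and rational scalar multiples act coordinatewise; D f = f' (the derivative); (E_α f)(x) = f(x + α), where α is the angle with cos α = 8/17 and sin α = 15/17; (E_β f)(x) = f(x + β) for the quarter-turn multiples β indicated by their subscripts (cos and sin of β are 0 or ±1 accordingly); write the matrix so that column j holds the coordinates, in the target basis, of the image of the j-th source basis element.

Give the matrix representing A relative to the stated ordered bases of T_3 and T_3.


image of 1: 1
image of cos x: -(32/17)cos x - (8/17)sin x
image of sin x: (8/17)cos x - (32/17)sin x
image of cos 2x: -(191/289)cos 2x + (322/289)sin 2x
image of sin 2x: -(322/289)cos 2x - (191/289)sin 2x
image of cos 3x: -(3428/4913)cos 3x + (14664/4913)sin 3x
image of sin 3x: -(14664/4913)cos 3x - (3428/4913)sin 3x
each image's coordinates form column j of the matrix

the matrix is [[1, 0, 0, 0, 0, 0, 0]; [0, -32/17, 8/17, 0, 0, 0, 0]; [0, -8/17, -32/17, 0, 0, 0, 0]; [0, 0, 0, -191/289, -322/289, 0, 0]; [0, 0, 0, 322/289, -191/289, 0, 0]; [0, 0, 0, 0, 0, -3428/4913, -14664/4913]; [0, 0, 0, 0, 0, 14664/4913, -3428/4913]] (rows listed top to bottom)


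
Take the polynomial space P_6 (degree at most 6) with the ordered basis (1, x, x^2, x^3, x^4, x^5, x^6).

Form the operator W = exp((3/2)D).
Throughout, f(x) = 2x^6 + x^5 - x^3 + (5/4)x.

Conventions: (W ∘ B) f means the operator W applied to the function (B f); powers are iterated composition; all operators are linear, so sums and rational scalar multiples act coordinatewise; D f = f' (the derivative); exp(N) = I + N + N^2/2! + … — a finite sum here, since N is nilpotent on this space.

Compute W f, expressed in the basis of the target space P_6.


the image equals g(x) = 2x^6 + 19x^5 + 75x^4 + (313/2)x^3 + (1449/8)x^2 + (1775/16)x + 231/8

order-1 term: 18x^5 + (15/2)x^4 - (9/2)x^2 + 15/8
order-2 term: (135/2)x^4 + (45/2)x^3 - (27/4)x
order-3 term: 135x^3 + (135/4)x^2 - 27/8
order-4 term: (1215/8)x^2 + (405/16)x
order-5 term: (729/8)x + 243/32
order-6 term: 729/32
the series for exp((3/2)D) f terminates at order 6
exp((3/2)D) f = 2x^6 + 19x^5 + 75x^4 + (313/2)x^3 + (1449/8)x^2 + (1775/16)x + 231/8


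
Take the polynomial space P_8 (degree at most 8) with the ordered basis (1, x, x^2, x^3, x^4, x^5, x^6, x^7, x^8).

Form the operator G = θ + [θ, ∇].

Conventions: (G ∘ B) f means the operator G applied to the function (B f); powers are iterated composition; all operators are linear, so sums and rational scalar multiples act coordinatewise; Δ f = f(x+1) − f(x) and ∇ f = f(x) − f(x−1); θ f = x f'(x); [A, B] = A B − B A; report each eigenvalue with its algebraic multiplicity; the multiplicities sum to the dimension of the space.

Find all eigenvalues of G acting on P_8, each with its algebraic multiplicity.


image of 1: 0
image of x: x - 1
image of x^2: 2x^2 - 2x + 2
image of x^3: 3x^3 - 3x^2 + 6x - 3
image of x^4: 4x^4 - 4x^3 + 12x^2 - 12x + 4
image of x^5: 5x^5 - 5x^4 + 20x^3 - 30x^2 + 20x - 5
image of x^6: 6x^6 - 6x^5 + 30x^4 - 60x^3 + 60x^2 - 30x + 6
image of x^7: 7x^7 - 7x^6 + 42x^5 - 105x^4 + 140x^3 - 105x^2 + 42x - 7
image of x^8: 8x^8 - 8x^7 + 56x^6 - 168x^5 + 280x^4 - 280x^3 + 168x^2 - 56x + 8
the matrix is upper triangular; its diagonal is (0, 1, 2, 3, 4, 5, 6, 7, 8)
for a triangular matrix the eigenvalues are the diagonal entries, with algebraic multiplicity their repetition count

λ = 0 (multiplicity 1), λ = 1 (multiplicity 1), λ = 2 (multiplicity 1), λ = 3 (multiplicity 1), λ = 4 (multiplicity 1), λ = 5 (multiplicity 1), λ = 6 (multiplicity 1), λ = 7 (multiplicity 1), λ = 8 (multiplicity 1)


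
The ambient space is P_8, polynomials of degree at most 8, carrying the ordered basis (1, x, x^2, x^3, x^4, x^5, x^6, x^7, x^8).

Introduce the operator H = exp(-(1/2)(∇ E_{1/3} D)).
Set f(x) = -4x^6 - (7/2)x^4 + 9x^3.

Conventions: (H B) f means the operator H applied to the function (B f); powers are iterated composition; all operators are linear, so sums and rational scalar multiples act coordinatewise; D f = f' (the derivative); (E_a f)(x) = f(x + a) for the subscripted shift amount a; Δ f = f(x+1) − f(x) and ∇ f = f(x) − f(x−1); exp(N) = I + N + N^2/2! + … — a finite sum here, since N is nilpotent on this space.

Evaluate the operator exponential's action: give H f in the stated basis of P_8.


order-1 term: 60x^4 - 40x^3 + 61x^2 - (406/9)x + 457/54
order-2 term: -180x^2 + 120x - 121/2
order-3 term: 60
the series for exp(-(1/2)(∇ E_{1/3} D)) f terminates at order 3
exp(-(1/2)(∇ E_{1/3} D)) f = -4x^6 + (113/2)x^4 - 31x^3 - 119x^2 + (674/9)x + 215/27

the image equals g(x) = -4x^6 + (113/2)x^4 - 31x^3 - 119x^2 + (674/9)x + 215/27


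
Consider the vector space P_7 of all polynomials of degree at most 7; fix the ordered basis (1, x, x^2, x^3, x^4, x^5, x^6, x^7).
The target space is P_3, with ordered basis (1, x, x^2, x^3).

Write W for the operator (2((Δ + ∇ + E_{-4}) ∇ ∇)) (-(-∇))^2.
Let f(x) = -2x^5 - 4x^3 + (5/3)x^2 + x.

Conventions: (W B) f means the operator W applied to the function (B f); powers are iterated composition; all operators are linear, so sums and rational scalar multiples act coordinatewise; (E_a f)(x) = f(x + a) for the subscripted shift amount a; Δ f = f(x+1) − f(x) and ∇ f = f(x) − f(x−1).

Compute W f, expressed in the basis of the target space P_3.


the image equals g(x) = -480x + 1920

∇ f = -10x^4 + 20x^3 - 32x^2 + (76/3)x - 20/3
(-∇) f = 10x^4 - 20x^3 + 32x^2 - (76/3)x + 20/3
(-(-∇)) f = -10x^4 + 20x^3 - 32x^2 + (76/3)x - 20/3
∇ (-(-∇)) f = -40x^3 + 120x^2 - 164x + 262/3
(-∇) (-(-∇)) f = 40x^3 - 120x^2 + 164x - 262/3
(-(-∇)) (-(-∇)) f = -40x^3 + 120x^2 - 164x + 262/3
∇ (-(-∇))^2 f = -120x^2 + 360x - 324
∇ ∇ (-(-∇))^2 f = -240x + 480
Δ (∇ ∇) (-(-∇))^2 f = -240
∇ (∇ ∇) (-(-∇))^2 f = -240
E_{-4} (∇ ∇) (-(-∇))^2 f = -240x + 1440
(Δ + ∇ + E_{-4}) (∇ ∇) (-(-∇))^2 f = -240x + 960
(2((Δ + ∇ + E_{-4}) ∇ ∇)) (-(-∇))^2 f = -480x + 1920


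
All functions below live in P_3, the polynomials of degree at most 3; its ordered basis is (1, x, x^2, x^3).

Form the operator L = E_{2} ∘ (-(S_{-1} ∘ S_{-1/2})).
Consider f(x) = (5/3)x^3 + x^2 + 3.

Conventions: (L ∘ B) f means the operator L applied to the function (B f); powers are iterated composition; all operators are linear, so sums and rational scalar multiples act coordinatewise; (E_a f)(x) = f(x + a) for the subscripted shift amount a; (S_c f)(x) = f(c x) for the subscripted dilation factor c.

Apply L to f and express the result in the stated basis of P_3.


S_{-1/2} f = -(5/24)x^3 + (1/4)x^2 + 3
S_{-1} S_{-1/2} f = (5/24)x^3 + (1/4)x^2 + 3
(-(S_{-1} ∘ S_{-1/2})) f = -(5/24)x^3 - (1/4)x^2 - 3
E_{2} (-(S_{-1} ∘ S_{-1/2})) f = -(5/24)x^3 - (3/2)x^2 - (7/2)x - 17/3

g(x) = -(5/24)x^3 - (3/2)x^2 - (7/2)x - 17/3


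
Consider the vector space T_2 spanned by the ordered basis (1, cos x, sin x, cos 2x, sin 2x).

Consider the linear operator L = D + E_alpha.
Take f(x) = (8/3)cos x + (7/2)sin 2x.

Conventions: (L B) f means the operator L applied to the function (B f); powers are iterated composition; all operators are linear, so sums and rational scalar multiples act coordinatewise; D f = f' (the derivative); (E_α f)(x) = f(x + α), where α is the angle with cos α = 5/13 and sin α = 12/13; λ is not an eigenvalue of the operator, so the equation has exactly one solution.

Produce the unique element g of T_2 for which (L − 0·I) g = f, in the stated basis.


the result is g(x) = (4/15)cos x + (4/3)sin x - (1603/1325)cos 2x - (833/2650)sin 2x

write g with unknown coordinates in the stated basis and equate coefficients in (L − 0·I) g = f
solving from the highest basis element down gives g = (4/15)cos x + (4/3)sin x - (1603/1325)cos 2x - (833/2650)sin 2x
check: L g = (8/3)cos x + (7/2)sin 2x
so L g − 0·g = (8/3)cos x + (7/2)sin 2x = f ✓


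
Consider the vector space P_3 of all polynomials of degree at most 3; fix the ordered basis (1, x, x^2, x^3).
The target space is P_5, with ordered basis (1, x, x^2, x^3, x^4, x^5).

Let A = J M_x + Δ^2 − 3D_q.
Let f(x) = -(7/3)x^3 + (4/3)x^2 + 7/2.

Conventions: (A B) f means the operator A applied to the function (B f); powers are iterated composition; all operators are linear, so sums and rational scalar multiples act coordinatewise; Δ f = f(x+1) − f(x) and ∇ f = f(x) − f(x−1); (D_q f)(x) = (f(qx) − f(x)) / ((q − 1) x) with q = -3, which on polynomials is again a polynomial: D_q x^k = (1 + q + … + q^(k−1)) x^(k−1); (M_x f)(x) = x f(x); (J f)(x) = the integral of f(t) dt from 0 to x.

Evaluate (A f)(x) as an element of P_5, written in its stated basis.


g(x) = -(7/15)x^5 + (1/3)x^4 + (203/4)x^2 - 6x - 34/3

M_x f = -(7/3)x^4 + (4/3)x^3 + (7/2)x
J M_x f = -(7/15)x^5 + (1/3)x^4 + (7/4)x^2
Δ f = -7x^2 - (13/3)x - 1
Δ Δ f = -14x - 34/3
D_q f = -(49/3)x^2 - (8/3)x
(-3D_q) f = 49x^2 + 8x
(J M_x + Δ^2 − 3D_q) f = -(7/15)x^5 + (1/3)x^4 + (203/4)x^2 - 6x - 34/3


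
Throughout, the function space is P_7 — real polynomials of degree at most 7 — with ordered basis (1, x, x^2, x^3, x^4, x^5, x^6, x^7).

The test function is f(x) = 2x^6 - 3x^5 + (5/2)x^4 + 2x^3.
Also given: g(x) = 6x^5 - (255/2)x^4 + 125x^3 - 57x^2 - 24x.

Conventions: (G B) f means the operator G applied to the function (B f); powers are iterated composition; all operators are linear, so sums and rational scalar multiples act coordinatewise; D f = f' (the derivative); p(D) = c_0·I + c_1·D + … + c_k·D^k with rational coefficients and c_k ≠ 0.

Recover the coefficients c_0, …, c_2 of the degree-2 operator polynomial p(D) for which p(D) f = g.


D^0 f = 2x^6 - 3x^5 + (5/2)x^4 + 2x^3
D^1 f = 12x^5 - 15x^4 + 10x^3 + 6x^2
D^2 f = 60x^4 - 60x^3 + 30x^2 + 12x
matching coefficients of g against c_0 f + c_1 Df + … from the top degree down determines the c_i
solution: c_0 = 0, c_1 = 1/2, c_2 = -2

c_0 = 0, c_1 = 1/2, c_2 = -2


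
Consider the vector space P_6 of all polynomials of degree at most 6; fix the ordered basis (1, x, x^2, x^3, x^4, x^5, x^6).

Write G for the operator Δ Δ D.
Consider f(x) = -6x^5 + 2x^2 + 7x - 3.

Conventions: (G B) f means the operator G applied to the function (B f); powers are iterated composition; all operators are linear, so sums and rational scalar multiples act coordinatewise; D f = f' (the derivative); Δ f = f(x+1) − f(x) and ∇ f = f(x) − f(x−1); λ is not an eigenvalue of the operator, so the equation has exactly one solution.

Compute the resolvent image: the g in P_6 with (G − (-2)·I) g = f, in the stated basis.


write g with unknown coordinates in the stated basis and equate coefficients in (G − (-2)·I) g = f
solving from the highest basis element down gives g = -3x^5 + 91x^2 + (367/2)x + 207/2
check: G g = -180x^2 - 360x - 210
so G g − (-2)·g = -6x^5 + 2x^2 + 7x - 3 = f ✓

the image equals g(x) = -3x^5 + 91x^2 + (367/2)x + 207/2


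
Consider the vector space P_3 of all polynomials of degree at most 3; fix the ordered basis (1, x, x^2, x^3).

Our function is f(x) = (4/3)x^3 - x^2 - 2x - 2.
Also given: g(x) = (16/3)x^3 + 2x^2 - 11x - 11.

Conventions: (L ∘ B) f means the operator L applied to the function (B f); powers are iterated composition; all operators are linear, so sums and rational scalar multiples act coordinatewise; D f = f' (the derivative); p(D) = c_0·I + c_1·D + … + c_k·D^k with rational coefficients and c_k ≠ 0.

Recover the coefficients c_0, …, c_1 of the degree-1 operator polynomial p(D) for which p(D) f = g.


p(D) = 4·I + (3/2)·D, i.e. c_0 = 4, c_1 = 3/2

D^0 f = (4/3)x^3 - x^2 - 2x - 2
D^1 f = 4x^2 - 2x - 2
matching coefficients of g against c_0 f + c_1 Df + … from the top degree down determines the c_i
solution: c_0 = 4, c_1 = 3/2


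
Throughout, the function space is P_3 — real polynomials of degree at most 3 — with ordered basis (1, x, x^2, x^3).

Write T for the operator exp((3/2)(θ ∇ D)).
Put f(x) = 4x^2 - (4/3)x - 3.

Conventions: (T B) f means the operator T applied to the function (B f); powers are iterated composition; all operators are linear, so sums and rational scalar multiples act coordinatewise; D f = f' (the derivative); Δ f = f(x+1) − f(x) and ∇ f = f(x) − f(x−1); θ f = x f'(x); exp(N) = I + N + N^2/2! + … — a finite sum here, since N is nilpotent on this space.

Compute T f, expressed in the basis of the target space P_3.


g(x) = 4x^2 - (4/3)x - 3

the series for exp((3/2)(θ ∇ D)) f terminates at order 0
exp((3/2)(θ ∇ D)) f = 4x^2 - (4/3)x - 3


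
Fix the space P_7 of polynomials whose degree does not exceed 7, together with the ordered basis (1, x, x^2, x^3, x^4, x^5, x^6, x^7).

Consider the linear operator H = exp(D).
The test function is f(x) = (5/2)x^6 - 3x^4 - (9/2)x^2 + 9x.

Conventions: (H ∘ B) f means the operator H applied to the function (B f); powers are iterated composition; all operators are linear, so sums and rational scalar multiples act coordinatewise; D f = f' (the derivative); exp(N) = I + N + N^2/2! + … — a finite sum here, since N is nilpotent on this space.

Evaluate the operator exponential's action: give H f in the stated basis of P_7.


order-1 term: 15x^5 - 12x^3 - 9x + 9
order-2 term: (75/2)x^4 - 18x^2 - 9/2
order-3 term: 50x^3 - 12x
order-4 term: (75/2)x^2 - 3
order-5 term: 15x
order-6 term: 5/2
the series for exp(D) f terminates at order 6
exp(D) f = (5/2)x^6 + 15x^5 + (69/2)x^4 + 38x^3 + 15x^2 + 3x + 4

g(x) = (5/2)x^6 + 15x^5 + (69/2)x^4 + 38x^3 + 15x^2 + 3x + 4


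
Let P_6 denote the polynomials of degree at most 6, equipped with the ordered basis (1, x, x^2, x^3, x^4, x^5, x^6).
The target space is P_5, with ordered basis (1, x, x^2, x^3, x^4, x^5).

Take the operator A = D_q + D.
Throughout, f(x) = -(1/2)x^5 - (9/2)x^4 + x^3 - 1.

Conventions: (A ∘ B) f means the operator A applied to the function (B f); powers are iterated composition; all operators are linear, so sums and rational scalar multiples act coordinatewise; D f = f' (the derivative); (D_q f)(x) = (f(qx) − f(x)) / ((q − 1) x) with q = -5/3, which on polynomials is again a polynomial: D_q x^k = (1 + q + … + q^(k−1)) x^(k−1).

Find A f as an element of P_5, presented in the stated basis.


D_q f = -(421/162)x^4 + (34/3)x^3 + (19/9)x^2
D f = -(5/2)x^4 - 18x^3 + 3x^2
(D_q + D) f = -(413/81)x^4 - (20/3)x^3 + (46/9)x^2

the result is g(x) = -(413/81)x^4 - (20/3)x^3 + (46/9)x^2


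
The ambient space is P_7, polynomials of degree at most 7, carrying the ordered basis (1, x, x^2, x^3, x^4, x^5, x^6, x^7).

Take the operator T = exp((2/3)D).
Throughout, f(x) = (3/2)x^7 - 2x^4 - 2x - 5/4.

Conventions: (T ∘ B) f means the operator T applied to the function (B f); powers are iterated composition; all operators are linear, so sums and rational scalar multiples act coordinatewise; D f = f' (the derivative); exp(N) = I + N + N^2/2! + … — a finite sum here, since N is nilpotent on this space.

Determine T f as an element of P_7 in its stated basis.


order-1 term: 7x^6 - (16/3)x^3 - 4/3
order-2 term: 14x^5 - (16/3)x^2
order-3 term: (140/9)x^4 - (64/27)x
order-4 term: (280/27)x^3 - 32/81
order-5 term: (112/27)x^2
order-6 term: (224/243)x
order-7 term: 64/729
the series for exp((2/3)D) f terminates at order 7
exp((2/3)D) f = (3/2)x^7 + 7x^6 + 14x^5 + (122/9)x^4 + (136/27)x^3 - (32/27)x^2 - (838/243)x - 8429/2916

the result is g(x) = (3/2)x^7 + 7x^6 + 14x^5 + (122/9)x^4 + (136/27)x^3 - (32/27)x^2 - (838/243)x - 8429/2916


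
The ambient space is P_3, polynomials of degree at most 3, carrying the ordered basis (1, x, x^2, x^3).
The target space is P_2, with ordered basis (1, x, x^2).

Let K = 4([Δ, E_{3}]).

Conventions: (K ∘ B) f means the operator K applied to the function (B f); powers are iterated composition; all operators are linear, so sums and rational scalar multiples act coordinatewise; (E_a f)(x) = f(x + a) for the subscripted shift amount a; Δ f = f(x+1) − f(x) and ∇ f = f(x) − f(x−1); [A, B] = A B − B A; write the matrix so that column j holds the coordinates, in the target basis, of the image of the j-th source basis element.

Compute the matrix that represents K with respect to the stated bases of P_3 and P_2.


the matrix is [[0, 0, 0, 0]; [0, 0, 0, 0]; [0, 0, 0, 0]] (rows listed top to bottom)

image of 1: 0
image of x: 0
image of x^2: 0
image of x^3: 0
each image's coordinates form column j of the matrix


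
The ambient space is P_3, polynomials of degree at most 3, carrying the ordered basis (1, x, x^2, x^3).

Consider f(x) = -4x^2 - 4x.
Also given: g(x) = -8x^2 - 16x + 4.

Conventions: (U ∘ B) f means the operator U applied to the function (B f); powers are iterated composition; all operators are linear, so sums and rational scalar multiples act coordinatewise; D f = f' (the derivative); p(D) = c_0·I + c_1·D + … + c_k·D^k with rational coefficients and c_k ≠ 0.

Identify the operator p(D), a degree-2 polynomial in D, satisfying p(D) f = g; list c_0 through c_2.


D^0 f = -4x^2 - 4x
D^1 f = -8x - 4
D^2 f = -8
matching coefficients of g against c_0 f + c_1 Df + … from the top degree down determines the c_i
solution: c_0 = 2, c_1 = 1, c_2 = -1

c_0 = 2, c_1 = 1, c_2 = -1


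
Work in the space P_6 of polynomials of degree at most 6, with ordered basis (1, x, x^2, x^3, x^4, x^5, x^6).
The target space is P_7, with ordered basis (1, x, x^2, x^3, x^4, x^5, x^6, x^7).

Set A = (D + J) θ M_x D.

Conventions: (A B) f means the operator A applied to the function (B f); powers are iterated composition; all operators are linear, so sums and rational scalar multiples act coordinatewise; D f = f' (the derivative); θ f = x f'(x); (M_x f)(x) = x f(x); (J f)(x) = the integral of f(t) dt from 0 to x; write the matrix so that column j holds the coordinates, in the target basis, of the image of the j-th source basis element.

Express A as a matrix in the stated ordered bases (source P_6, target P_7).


image of 1: 0
image of x: (1/2)x^2 + 1
image of x^2: (4/3)x^3 + 8x
image of x^3: (9/4)x^4 + 27x^2
image of x^4: (16/5)x^5 + 64x^3
image of x^5: (25/6)x^6 + 125x^4
image of x^6: (36/7)x^7 + 216x^5
each image's coordinates form column j of the matrix

the matrix is [[0, 1, 0, 0, 0, 0, 0]; [0, 0, 8, 0, 0, 0, 0]; [0, 1/2, 0, 27, 0, 0, 0]; [0, 0, 4/3, 0, 64, 0, 0]; [0, 0, 0, 9/4, 0, 125, 0]; [0, 0, 0, 0, 16/5, 0, 216]; [0, 0, 0, 0, 0, 25/6, 0]; [0, 0, 0, 0, 0, 0, 36/7]] (rows listed top to bottom)


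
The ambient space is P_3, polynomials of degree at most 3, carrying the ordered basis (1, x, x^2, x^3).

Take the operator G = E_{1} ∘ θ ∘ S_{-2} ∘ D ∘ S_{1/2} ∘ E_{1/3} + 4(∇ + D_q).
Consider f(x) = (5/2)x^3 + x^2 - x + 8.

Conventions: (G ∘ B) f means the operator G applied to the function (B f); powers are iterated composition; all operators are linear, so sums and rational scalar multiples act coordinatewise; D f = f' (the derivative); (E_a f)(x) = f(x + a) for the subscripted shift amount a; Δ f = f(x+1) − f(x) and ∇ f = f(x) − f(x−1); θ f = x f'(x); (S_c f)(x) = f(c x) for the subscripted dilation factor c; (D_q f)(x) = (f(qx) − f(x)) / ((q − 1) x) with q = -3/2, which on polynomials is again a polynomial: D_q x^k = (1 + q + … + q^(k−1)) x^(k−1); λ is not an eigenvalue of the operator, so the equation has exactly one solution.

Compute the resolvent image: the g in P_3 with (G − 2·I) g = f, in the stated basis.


the result is g(x) = -(5/4)x^3 - (57/4)x^2 - (123/4)x - 761/8

write g with unknown coordinates in the stated basis and equate coefficients in (G − 2·I) g = f
solving from the highest basis element down gives g = -(5/4)x^3 - (57/4)x^2 - (123/4)x - 761/8
check: G g = -(55/2)x^2 - (125/2)x - 729/4
so G g − 2·g = (5/2)x^3 + x^2 - x + 8 = f ✓


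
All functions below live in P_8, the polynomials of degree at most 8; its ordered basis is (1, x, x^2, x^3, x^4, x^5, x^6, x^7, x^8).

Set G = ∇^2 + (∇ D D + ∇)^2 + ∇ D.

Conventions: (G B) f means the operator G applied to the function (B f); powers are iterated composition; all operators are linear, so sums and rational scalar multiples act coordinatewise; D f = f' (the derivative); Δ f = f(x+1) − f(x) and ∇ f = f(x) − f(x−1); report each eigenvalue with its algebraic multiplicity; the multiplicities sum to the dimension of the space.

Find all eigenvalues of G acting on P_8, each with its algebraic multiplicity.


λ = 0 (multiplicity 9)

image of 1: 0
image of x: 0
image of x^2: 6
image of x^3: 18x - 15
image of x^4: 36x^2 - 60x + 80
image of x^5: 60x^3 - 150x^2 + 400x - 305
image of x^6: 90x^4 - 300x^3 + 1200x^2 - 1830x + 1690
image of x^7: 126x^5 - 525x^4 + 2800x^3 - 6405x^2 + 11830x - 7819
image of x^8: 168x^6 - 840x^5 + 5600x^4 - 17080x^3 + 47320x^2 - 62552x + 30980
the matrix is upper triangular; its diagonal is (0, 0, 0, 0, 0, 0, 0, 0, 0)
for a triangular matrix the eigenvalues are the diagonal entries, with algebraic multiplicity their repetition count


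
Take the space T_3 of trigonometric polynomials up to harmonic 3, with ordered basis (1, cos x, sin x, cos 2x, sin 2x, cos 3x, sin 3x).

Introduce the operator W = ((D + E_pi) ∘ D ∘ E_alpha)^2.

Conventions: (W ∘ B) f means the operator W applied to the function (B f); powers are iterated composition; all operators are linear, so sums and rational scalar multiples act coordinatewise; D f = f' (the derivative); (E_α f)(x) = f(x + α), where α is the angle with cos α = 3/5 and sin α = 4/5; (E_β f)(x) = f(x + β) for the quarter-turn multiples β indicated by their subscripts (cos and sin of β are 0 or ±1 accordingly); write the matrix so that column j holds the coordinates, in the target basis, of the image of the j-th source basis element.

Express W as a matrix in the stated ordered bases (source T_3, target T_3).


the matrix is [[0, 0, 0, 0, 0, 0, 0]; [0, -48/25, -14/25, 0, 0, 0, 0]; [0, 14/25, -48/25, 0, 0, 0, 0]; [0, 0, 0, -468/25, 176/25, 0, 0]; [0, 0, 0, -176/25, -468/25, 0, 0]; [0, 0, 0, 0, 0, 56088/625, -4266/625]; [0, 0, 0, 0, 0, 4266/625, 56088/625]] (rows listed top to bottom)

image of 1: 0
image of cos x: -(48/25)cos x + (14/25)sin x
image of sin x: -(14/25)cos x - (48/25)sin x
image of cos 2x: -(468/25)cos 2x - (176/25)sin 2x
image of sin 2x: (176/25)cos 2x - (468/25)sin 2x
image of cos 3x: (56088/625)cos 3x + (4266/625)sin 3x
image of sin 3x: -(4266/625)cos 3x + (56088/625)sin 3x
each image's coordinates form column j of the matrix


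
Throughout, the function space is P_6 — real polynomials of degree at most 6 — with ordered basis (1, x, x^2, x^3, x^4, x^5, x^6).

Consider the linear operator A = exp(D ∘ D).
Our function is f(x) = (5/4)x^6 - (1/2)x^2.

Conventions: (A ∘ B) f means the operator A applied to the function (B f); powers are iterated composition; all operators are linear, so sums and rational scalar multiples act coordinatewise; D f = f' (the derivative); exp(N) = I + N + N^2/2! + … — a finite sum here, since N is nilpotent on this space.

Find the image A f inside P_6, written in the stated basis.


g(x) = (5/4)x^6 + (75/2)x^4 + (449/2)x^2 + 149

order-1 term: (75/2)x^4 - 1
order-2 term: 225x^2
order-3 term: 150
the series for exp(D ∘ D) f terminates at order 3
exp(D ∘ D) f = (5/4)x^6 + (75/2)x^4 + (449/2)x^2 + 149


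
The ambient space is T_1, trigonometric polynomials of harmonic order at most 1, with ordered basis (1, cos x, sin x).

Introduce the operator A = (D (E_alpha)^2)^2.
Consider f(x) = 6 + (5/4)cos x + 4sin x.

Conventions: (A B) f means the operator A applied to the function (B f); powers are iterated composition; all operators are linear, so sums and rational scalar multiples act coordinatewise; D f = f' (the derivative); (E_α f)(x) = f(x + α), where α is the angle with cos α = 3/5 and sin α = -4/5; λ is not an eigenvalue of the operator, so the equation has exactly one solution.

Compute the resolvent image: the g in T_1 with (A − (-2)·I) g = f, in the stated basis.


write g with unknown coordinates in the stated basis and equate coefficients in (A − (-2)·I) g = f
solving from the highest basis element down gives g = 3 + (14261/20932)cos x + (6688/5233)sin x
check: A g = -(2357/20932)cos x + (7556/5233)sin x
so A g − (-2)·g = 6 + (5/4)cos x + 4sin x = f ✓

the image equals g(x) = 3 + (14261/20932)cos x + (6688/5233)sin x


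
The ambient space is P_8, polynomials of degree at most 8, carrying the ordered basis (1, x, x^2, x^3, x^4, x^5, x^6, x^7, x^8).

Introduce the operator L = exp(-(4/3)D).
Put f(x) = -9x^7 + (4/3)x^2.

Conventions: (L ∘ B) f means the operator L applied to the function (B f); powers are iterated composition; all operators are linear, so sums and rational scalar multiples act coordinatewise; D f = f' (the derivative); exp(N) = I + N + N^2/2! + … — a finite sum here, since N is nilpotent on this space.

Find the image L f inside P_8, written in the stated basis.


g(x) = -9x^7 + 84x^6 - 336x^5 + (2240/3)x^4 - (8960/9)x^3 + (7180/9)x^2 - (28960/81)x + 16960/243

order-1 term: 84x^6 - (32/9)x
order-2 term: -336x^5 + 64/27
order-3 term: (2240/3)x^4
order-4 term: -(8960/9)x^3
order-5 term: (7168/9)x^2
order-6 term: -(28672/81)x
order-7 term: 16384/243
the series for exp(-(4/3)D) f terminates at order 7
exp(-(4/3)D) f = -9x^7 + 84x^6 - 336x^5 + (2240/3)x^4 - (8960/9)x^3 + (7180/9)x^2 - (28960/81)x + 16960/243


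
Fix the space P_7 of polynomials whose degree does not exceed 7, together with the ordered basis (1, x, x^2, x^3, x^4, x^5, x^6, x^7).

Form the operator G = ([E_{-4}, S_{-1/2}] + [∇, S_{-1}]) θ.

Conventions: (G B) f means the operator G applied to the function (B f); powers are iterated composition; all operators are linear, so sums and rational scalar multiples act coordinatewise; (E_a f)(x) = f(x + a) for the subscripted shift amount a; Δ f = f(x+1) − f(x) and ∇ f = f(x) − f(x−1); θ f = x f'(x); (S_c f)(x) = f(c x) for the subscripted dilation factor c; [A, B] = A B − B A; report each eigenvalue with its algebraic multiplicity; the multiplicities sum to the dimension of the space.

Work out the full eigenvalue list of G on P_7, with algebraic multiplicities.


λ = 0 (multiplicity 8)

image of 1: 0
image of x: 4
image of x^2: -4x - 24
image of x^3: -(9/2)x^2 + 54x + 210
image of x^4: 20x^3 - 72x^2 - 544x - 960
image of x^5: -(325/8)x^4 + 75x^3 + 800x^2 + 3000x + 5270
image of x^6: (261/4)x^5 - (135/2)x^4 - 840x^3 - 5400x^2 - 18936x - 24192
image of x^7: -(2989/32)x^6 + (441/8)x^5 + (1225/2)x^4 + 7350x^3 + 38514x^2 + 98784x + 115570
the matrix is upper triangular; its diagonal is (0, 0, 0, 0, 0, 0, 0, 0)
for a triangular matrix the eigenvalues are the diagonal entries, with algebraic multiplicity their repetition count
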